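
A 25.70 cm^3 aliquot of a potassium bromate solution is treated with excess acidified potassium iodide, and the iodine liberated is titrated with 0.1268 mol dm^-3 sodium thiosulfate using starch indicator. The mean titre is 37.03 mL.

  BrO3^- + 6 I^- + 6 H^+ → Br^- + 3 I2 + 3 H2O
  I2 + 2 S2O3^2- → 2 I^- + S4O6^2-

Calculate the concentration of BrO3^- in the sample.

0.03045 mol/L

n(S2O3^2-) = 0.03703 × 0.1268 = 4.695 × 10^-3 mol
n(I2) = n(S2O3^2-)/2 = 2.348 × 10^-3 mol
From the 1:3 ratio, n(BrO3^-) in the aliquot = 1/3 × 2.348 × 10^-3 = 7.826 × 10^-4 mol
[BrO3^-] = 7.826 × 10^-4 / 0.02570 = 0.03045 mol/L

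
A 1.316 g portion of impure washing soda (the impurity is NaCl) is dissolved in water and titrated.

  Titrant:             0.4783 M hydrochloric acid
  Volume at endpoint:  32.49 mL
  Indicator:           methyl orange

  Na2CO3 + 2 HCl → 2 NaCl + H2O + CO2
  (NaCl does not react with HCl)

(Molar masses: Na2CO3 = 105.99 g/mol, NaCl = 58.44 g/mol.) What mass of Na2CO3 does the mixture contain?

0.8235 g

n(HCl) = 0.03249 × 0.4783 = 0.01554 mol
Let x = n(Na2CO3), y = n(NaCl).
Titrant: 2x = 0.01554;  mass: 105.99x + 58.44y = 1.316
Solving, x = 7.770 × 10^-3 mol, y = 8.427 × 10^-3 mol
mass of Na2CO3 = 7.770 × 10^-3 × 105.99 = 0.8235 g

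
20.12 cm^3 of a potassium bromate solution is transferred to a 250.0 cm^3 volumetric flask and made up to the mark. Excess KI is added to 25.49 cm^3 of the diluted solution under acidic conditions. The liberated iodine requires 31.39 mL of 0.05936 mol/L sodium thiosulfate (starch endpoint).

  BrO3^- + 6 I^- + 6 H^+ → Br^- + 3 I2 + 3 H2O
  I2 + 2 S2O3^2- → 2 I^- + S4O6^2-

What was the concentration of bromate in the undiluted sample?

n(S2O3^2-) = 0.03139 × 0.05936 = 1.863 × 10^-3 mol
n(I2) = n(S2O3^2-)/2 = 9.317 × 10^-4 mol
From the 1:3 ratio, n(BrO3^-) in the aliquot = 1/3 × 9.317 × 10^-4 = 3.106 × 10^-4 mol
[BrO3^-]_dilute = 3.106 × 10^-4 / 0.02549 = 0.01218 mol/L
[BrO3^-]_original = 0.01218 × 250.0/20.12 = 0.1514 mol/L

0.1514 mol/L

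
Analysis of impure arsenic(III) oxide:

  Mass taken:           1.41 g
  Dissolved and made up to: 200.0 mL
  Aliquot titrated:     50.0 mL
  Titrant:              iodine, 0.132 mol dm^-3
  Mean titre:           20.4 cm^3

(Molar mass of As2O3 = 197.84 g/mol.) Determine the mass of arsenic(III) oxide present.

1.07 g

As2O3 + 2 I2 + 2 H2O → As2O5 + 4 HI
n(I2) per titration = 0.0204 × 0.132 = 2.69 × 10^-3 mol
From the 1:2 ratio, n(As2O3) in each aliquot = 1/2 × 2.69 × 10^-3 = 1.35 × 10^-3 mol
n(As2O3) in the whole flask = 1.35 × 10^-3 × 200.0/50.0 = 5.39 × 10^-3 mol
mass of As2O3 = 5.39 × 10^-3 × 197.84 = 1.07 g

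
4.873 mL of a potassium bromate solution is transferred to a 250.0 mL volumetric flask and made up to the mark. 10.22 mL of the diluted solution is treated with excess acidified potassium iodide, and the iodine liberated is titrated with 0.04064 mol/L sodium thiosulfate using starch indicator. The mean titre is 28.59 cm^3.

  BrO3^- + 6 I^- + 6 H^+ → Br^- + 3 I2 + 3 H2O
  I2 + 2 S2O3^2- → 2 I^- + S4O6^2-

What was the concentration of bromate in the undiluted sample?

0.9721 mol/L

n(S2O3^2-) = 0.02859 × 0.04064 = 1.162 × 10^-3 mol
n(I2) = n(S2O3^2-)/2 = 5.809 × 10^-4 mol
From the 1:3 ratio, n(BrO3^-) in the aliquot = 1/3 × 5.809 × 10^-4 = 1.936 × 10^-4 mol
[BrO3^-]_dilute = 1.936 × 10^-4 / 0.01022 = 0.01895 mol/L
[BrO3^-]_original = 0.01895 × 250.0/4.873 = 0.9721 mol/L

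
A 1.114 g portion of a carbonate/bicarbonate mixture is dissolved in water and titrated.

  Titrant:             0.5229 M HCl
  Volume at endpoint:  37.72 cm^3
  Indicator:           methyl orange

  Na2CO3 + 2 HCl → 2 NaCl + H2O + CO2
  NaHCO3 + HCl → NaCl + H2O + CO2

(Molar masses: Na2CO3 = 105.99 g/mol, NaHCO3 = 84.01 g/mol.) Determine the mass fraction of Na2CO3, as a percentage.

83.29 %

n(HCl) = 0.03772 × 0.5229 = 0.01972 mol
Let x = n(Na2CO3), y = n(NaHCO3).
Titrant: 2x + 1y = 0.01972;  mass: 105.99x + 84.01y = 1.114
Solving, x = 8.754 × 10^-3 mol, y = 2.216 × 10^-3 mol
mass of Na2CO3 = 8.754 × 10^-3 × 105.99 = 0.9278 g
% Na2CO3 = 0.9278 / 1.114 × 100 = 83.29 %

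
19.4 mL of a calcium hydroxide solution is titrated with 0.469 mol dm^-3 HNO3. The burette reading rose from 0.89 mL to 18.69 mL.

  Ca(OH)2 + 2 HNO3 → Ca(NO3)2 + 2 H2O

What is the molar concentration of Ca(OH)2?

n(HNO3) = 0.0178 L × 0.469 mol/L = 8.35 × 10^-3 mol
From the 1:2 mole ratio, n(Ca(OH)2) = 1/2 × 8.35 × 10^-3 = 4.17 × 10^-3 mol
[Ca(OH)2] = 4.17 × 10^-3 mol / 0.0194 L = 0.215 mol/L

0.215 mol/L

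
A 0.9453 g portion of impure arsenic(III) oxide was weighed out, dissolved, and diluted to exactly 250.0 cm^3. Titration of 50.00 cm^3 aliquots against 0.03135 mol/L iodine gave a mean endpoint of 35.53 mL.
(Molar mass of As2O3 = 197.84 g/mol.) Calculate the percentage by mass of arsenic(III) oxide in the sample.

58.28 %

As2O3 + 2 I2 + 2 H2O → As2O5 + 4 HI
n(I2) per titration = 0.03553 × 0.03135 = 1.114 × 10^-3 mol
From the 1:2 ratio, n(As2O3) in each aliquot = 1/2 × 1.114 × 10^-3 = 5.569 × 10^-4 mol
n(As2O3) in the whole flask = 5.569 × 10^-4 × 250.0/50.00 = 2.785 × 10^-3 mol
mass of As2O3 = 2.785 × 10^-3 × 197.84 = 0.5509 g
% As2O3 = 0.5509 / 0.9453 × 100 = 58.28 %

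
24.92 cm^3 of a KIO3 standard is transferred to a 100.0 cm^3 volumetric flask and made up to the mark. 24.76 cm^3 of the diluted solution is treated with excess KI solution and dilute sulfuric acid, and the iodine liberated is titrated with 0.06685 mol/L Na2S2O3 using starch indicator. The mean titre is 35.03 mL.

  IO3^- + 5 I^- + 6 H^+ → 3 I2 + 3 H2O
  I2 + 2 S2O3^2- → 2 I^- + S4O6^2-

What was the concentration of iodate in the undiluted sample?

n(S2O3^2-) = 0.03503 × 0.06685 = 2.342 × 10^-3 mol
n(I2) = n(S2O3^2-)/2 = 1.171 × 10^-3 mol
From the 1:3 ratio, n(IO3^-) in the aliquot = 1/3 × 1.171 × 10^-3 = 3.903 × 10^-4 mol
[IO3^-]_dilute = 3.903 × 10^-4 / 0.02476 = 0.01576 mol/L
[IO3^-]_original = 0.01576 × 100.0/24.92 = 0.06325 mol/L

0.06325 mol/L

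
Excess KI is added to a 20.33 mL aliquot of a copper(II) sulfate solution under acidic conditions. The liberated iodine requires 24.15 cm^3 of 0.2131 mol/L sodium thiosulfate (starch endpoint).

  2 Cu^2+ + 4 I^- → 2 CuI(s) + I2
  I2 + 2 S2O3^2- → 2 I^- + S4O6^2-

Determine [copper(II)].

n(S2O3^2-) = 0.02415 × 0.2131 = 5.146 × 10^-3 mol
n(I2) = n(S2O3^2-)/2 = 2.573 × 10^-3 mol
From the 2:1 ratio, n(Cu2+) in the aliquot = 2/1 × 2.573 × 10^-3 = 5.146 × 10^-3 mol
[Cu2+] = 5.146 × 10^-3 / 0.02033 = 0.2531 mol/L

0.2531 mol/L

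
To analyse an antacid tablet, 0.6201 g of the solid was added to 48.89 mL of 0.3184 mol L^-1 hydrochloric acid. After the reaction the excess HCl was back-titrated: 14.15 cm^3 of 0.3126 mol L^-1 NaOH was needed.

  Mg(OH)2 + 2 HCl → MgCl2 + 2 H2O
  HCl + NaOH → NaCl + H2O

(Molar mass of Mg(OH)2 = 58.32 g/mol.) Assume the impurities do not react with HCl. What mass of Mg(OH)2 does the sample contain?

n(HCl) added = 0.04889 × 0.3184 = 0.01557 mol
n(NaOH) used in back-titration = 0.01415 × 0.3126 = 4.423 × 10^-3 mol
n(HCl) left over = 4.423 × 10^-3 mol (1:1 ratio)
n(HCl) consumed by analyte = 0.01557 − 4.423 × 10^-3 = 0.01114 mol
From the 1:2 ratio, n(Mg(OH)2) = 1/2 × 0.01114 = 5.572 × 10^-3 mol
mass of Mg(OH)2 = 5.572 × 10^-3 × 58.32 = 0.3249 g

0.3249 g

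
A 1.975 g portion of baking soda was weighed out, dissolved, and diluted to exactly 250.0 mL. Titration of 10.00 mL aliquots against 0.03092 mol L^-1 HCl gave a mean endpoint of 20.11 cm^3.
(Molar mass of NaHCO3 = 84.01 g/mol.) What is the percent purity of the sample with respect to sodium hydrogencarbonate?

NaHCO3 + HCl → NaCl + H2O + CO2
n(HCl) per titration = 0.02011 × 0.03092 = 6.218 × 10^-4 mol
n(NaHCO3) in each aliquot = 6.218 × 10^-4 mol (1:1 ratio)
n(NaHCO3) in the whole flask = 6.218 × 10^-4 × 250.0/10.00 = 0.01555 mol
mass of NaHCO3 = 0.01555 × 84.01 = 1.306 g
% NaHCO3 = 1.306 / 1.975 × 100 = 66.12 %

66.12 %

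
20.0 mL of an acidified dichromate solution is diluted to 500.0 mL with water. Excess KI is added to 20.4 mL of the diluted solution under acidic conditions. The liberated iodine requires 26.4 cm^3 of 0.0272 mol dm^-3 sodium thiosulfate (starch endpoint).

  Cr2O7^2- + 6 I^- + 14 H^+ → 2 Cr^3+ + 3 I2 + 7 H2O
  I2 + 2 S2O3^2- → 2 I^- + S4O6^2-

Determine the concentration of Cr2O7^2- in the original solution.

0.147 mol/L

n(S2O3^2-) = 0.0264 × 0.0272 = 7.18 × 10^-4 mol
n(I2) = n(S2O3^2-)/2 = 3.59 × 10^-4 mol
From the 1:3 ratio, n(Cr2O7^2-) in the aliquot = 1/3 × 3.59 × 10^-4 = 1.20 × 10^-4 mol
[Cr2O7^2-]_dilute = 1.20 × 10^-4 / 0.0204 = 0.00587 mol/L
[Cr2O7^2-]_original = 0.00587 × 500.0/20.0 = 0.147 mol/L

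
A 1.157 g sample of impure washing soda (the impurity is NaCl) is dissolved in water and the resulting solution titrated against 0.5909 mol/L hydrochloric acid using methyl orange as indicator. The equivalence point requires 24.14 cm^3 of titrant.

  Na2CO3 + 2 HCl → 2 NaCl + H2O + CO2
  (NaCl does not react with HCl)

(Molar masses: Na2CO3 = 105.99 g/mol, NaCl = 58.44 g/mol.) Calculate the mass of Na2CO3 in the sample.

0.7559 g

n(HCl) = 0.02414 × 0.5909 = 0.01426 mol
Let x = n(Na2CO3), y = n(NaCl).
Titrant: 2x = 0.01426;  mass: 105.99x + 58.44y = 1.157
Solving, x = 7.132 × 10^-3 mol, y = 6.863 × 10^-3 mol
mass of Na2CO3 = 7.132 × 10^-3 × 105.99 = 0.7559 g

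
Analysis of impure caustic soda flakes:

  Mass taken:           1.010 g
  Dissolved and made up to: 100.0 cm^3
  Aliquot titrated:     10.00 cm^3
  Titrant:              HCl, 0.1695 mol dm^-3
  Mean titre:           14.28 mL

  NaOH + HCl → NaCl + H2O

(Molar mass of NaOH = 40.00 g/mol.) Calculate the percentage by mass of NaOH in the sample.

n(HCl) per titration = 0.01428 × 0.1695 = 2.420 × 10^-3 mol
n(NaOH) in each aliquot = 2.420 × 10^-3 mol (1:1 ratio)
n(NaOH) in the whole flask = 2.420 × 10^-3 × 100.0/10.00 = 0.02420 mol
mass of NaOH = 0.02420 × 40.00 = 0.9682 g
% NaOH = 0.9682 / 1.010 × 100 = 95.86 %

95.86 %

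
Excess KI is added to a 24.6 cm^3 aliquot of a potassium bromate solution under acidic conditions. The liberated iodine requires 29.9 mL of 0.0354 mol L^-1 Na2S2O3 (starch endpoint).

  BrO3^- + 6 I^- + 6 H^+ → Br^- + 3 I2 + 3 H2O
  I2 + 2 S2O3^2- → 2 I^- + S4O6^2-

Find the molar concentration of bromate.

0.00717 mol/L

n(S2O3^2-) = 0.0299 × 0.0354 = 1.06 × 10^-3 mol
n(I2) = n(S2O3^2-)/2 = 5.29 × 10^-4 mol
From the 1:3 ratio, n(BrO3^-) in the aliquot = 1/3 × 5.29 × 10^-4 = 1.76 × 10^-4 mol
[BrO3^-] = 1.76 × 10^-4 / 0.0246 = 0.00717 mol/L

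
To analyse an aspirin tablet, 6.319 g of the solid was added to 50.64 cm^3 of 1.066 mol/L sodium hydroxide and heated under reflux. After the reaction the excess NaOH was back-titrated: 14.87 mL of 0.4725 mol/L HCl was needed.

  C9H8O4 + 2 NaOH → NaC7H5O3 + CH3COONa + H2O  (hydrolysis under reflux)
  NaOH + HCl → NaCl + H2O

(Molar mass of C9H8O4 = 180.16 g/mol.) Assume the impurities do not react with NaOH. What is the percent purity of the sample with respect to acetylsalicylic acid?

66.94 %

n(NaOH) added = 0.05064 × 1.066 = 0.05398 mol
n(HCl) used in back-titration = 0.01487 × 0.4725 = 7.026 × 10^-3 mol
n(NaOH) left over = 7.026 × 10^-3 mol (1:1 ratio)
n(NaOH) consumed by analyte = 0.05398 − 7.026 × 10^-3 = 0.04696 mol
From the 1:2 ratio, n(C9H8O4) = 1/2 × 0.04696 = 0.02348 mol
mass of C9H8O4 = 0.02348 × 180.16 = 4.230 g
% C9H8O4 = 4.230 / 6.319 × 100 = 66.94 %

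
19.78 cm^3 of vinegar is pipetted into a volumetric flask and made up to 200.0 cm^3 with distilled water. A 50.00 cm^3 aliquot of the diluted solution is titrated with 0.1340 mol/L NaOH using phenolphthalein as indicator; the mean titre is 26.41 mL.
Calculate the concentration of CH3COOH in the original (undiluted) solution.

0.7157 mol/L

CH3COOH + NaOH → CH3COONa + H2O
n(NaOH) = 0.02641 × 0.1340 = 3.539 × 10^-3 mol
n(CH3COOH) in the aliquot = 3.539 × 10^-3 mol (1:1 ratio)
[CH3COOH]_dilute = 3.539 × 10^-3 / 0.05000 = 0.07078 mol/L
Dilution factor = 200.0 / 19.78 = 10.11
[CH3COOH]_stock = 0.07078 × 10.11 = 0.7157 mol/L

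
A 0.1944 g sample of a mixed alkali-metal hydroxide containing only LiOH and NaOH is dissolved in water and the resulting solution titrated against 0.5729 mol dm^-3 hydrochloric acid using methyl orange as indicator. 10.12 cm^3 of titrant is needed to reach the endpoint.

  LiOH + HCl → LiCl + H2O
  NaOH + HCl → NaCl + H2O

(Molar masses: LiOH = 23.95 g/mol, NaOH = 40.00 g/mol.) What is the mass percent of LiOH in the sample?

28.79 %

n(HCl) = 0.01012 × 0.5729 = 5.798 × 10^-3 mol
Let x = n(LiOH), y = n(NaOH).
Titrant: 1x + 1y = 5.798 × 10^-3;  mass: 23.95x + 40.00y = 0.1944
Solving, x = 2.337 × 10^-3 mol, y = 3.461 × 10^-3 mol
mass of LiOH = 2.337 × 10^-3 × 23.95 = 0.05597 g
% LiOH = 0.05597 / 0.1944 × 100 = 28.79 %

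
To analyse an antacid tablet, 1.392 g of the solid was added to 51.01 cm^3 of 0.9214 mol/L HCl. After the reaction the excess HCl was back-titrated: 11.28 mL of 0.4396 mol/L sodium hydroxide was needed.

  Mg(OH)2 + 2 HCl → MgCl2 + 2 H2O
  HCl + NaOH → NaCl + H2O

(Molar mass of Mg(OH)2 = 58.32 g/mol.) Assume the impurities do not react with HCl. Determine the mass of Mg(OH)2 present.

1.226 g

n(HCl) added = 0.05101 × 0.9214 = 0.04700 mol
n(NaOH) used in back-titration = 0.01128 × 0.4396 = 4.959 × 10^-3 mol
n(HCl) left over = 4.959 × 10^-3 mol (1:1 ratio)
n(HCl) consumed by analyte = 0.04700 − 4.959 × 10^-3 = 0.04204 mol
From the 1:2 ratio, n(Mg(OH)2) = 1/2 × 0.04204 = 0.02102 mol
mass of Mg(OH)2 = 0.02102 × 58.32 = 1.226 g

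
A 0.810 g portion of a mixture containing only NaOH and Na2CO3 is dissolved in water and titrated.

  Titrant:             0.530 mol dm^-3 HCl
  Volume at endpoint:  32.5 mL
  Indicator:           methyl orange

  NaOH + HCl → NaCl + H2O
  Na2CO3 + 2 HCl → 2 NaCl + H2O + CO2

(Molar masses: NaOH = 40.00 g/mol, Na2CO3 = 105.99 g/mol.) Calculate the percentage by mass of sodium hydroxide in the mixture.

39.1 %

n(HCl) = 0.0325 × 0.530 = 0.0172 mol
Let x = n(NaOH), y = n(Na2CO3).
Titrant: 1x + 2y = 0.0172;  mass: 40.00x + 105.99y = 0.810
Solving, x = 7.91 × 10^-3 mol, y = 4.66 × 10^-3 mol
mass of NaOH = 7.91 × 10^-3 × 40.00 = 0.317 g
% NaOH = 0.317 / 0.810 × 100 = 39.1 %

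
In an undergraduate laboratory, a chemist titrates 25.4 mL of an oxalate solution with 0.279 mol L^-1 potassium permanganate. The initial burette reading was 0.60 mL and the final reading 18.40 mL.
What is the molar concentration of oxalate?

2 MnO4^- + 5 C2O4^2- + 16 H^+ → 2 Mn^2+ + 10 CO2 + 8 H2O
n(KMnO4) = 0.0178 L × 0.279 mol/L = 4.97 × 10^-3 mol
From the 5:2 mole ratio, n(C2O4^2-) = 5/2 × 4.97 × 10^-3 = 0.0124 mol
[C2O4^2-] = 0.0124 mol / 0.0254 L = 0.489 mol/L

0.489 mol/L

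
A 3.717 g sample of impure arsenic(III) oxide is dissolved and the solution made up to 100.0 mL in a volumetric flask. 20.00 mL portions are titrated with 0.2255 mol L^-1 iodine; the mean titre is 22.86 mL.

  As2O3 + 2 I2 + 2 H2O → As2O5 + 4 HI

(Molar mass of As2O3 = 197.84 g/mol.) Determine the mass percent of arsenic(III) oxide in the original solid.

n(I2) per titration = 0.02286 × 0.2255 = 5.155 × 10^-3 mol
From the 1:2 ratio, n(As2O3) in each aliquot = 1/2 × 5.155 × 10^-3 = 2.577 × 10^-3 mol
n(As2O3) in the whole flask = 2.577 × 10^-3 × 100.0/20.00 = 0.01289 mol
mass of As2O3 = 0.01289 × 197.84 = 2.550 g
% As2O3 = 2.550 / 3.717 × 100 = 68.59 %

68.59 %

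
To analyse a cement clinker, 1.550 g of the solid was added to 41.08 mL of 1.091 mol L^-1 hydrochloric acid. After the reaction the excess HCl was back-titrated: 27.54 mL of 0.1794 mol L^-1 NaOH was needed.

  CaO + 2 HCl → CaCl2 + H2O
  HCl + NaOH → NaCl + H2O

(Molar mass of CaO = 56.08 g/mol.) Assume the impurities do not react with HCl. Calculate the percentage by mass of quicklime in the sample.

72.14 %

n(HCl) added = 0.04108 × 1.091 = 0.04482 mol
n(NaOH) used in back-titration = 0.02754 × 0.1794 = 4.941 × 10^-3 mol
n(HCl) left over = 4.941 × 10^-3 mol (1:1 ratio)
n(HCl) consumed by analyte = 0.04482 − 4.941 × 10^-3 = 0.03988 mol
From the 1:2 ratio, n(CaO) = 1/2 × 0.03988 = 0.01994 mol
mass of CaO = 0.01994 × 56.08 = 1.118 g
% CaO = 1.118 / 1.550 × 100 = 72.14 %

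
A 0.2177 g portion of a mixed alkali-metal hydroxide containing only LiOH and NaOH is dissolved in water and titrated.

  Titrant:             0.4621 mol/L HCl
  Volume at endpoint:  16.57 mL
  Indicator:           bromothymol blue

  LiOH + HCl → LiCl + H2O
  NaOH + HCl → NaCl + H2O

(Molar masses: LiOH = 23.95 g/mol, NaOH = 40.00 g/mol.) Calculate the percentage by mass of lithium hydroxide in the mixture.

n(HCl) = 0.01657 × 0.4621 = 7.657 × 10^-3 mol
Let x = n(LiOH), y = n(NaOH).
Titrant: 1x + 1y = 7.657 × 10^-3;  mass: 23.95x + 40.00y = 0.2177
Solving, x = 5.519 × 10^-3 mol, y = 2.138 × 10^-3 mol
mass of LiOH = 5.519 × 10^-3 × 23.95 = 0.1322 g
% LiOH = 0.1322 / 0.2177 × 100 = 60.72 %

60.72 %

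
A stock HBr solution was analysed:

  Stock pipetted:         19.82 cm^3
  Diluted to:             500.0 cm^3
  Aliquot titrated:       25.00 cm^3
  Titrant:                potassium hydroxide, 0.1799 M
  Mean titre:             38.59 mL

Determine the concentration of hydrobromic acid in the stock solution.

7.005 M

HBr + KOH → KBr + H2O
n(KOH) = 0.03859 × 0.1799 = 6.942 × 10^-3 mol
n(HBr) in the aliquot = 6.942 × 10^-3 mol (1:1 ratio)
[HBr]_dilute = 6.942 × 10^-3 / 0.02500 = 0.2777 mol/L
Dilution factor = 500.0 / 19.82 = 25.23
[HBr]_stock = 0.2777 × 25.23 = 7.005 mol/L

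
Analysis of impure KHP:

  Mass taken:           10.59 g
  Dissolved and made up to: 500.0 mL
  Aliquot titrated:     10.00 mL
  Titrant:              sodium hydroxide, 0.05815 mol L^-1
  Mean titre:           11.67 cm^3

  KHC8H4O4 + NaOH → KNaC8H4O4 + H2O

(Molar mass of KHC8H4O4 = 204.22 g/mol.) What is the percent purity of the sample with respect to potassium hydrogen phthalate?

n(NaOH) per titration = 0.01167 × 0.05815 = 6.786 × 10^-4 mol
n(KHC8H4O4) in each aliquot = 6.786 × 10^-4 mol (1:1 ratio)
n(KHC8H4O4) in the whole flask = 6.786 × 10^-4 × 500.0/10.00 = 0.03393 mol
mass of KHC8H4O4 = 0.03393 × 204.22 = 6.929 g
% KHC8H4O4 = 6.929 / 10.59 × 100 = 65.43 %

65.43 %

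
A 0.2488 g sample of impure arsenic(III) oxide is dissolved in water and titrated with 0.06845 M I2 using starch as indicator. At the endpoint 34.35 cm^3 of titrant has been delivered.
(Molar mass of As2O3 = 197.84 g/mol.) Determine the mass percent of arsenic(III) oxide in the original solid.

As2O3 + 2 I2 + 2 H2O → As2O5 + 4 HI
n(I2) = 0.03435 L × 0.06845 mol/L = 2.351 × 10^-3 mol
From the 1:2 ratio, n(As2O3) = 1/2 × 2.351 × 10^-3 = 1.176 × 10^-3 mol
mass of As2O3 = 1.176 × 10^-3 × 197.84 g/mol = 0.2326 g
% As2O3 = 0.2326 / 0.2488 × 100 = 93.48 %

93.48 %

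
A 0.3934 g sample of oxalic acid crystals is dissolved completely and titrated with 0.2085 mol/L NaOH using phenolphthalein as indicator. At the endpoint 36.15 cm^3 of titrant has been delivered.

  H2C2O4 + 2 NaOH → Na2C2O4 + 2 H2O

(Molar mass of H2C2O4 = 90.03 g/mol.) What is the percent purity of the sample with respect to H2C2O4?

n(NaOH) = 0.03615 L × 0.2085 mol/L = 7.537 × 10^-3 mol
From the 1:2 ratio, n(H2C2O4) = 1/2 × 7.537 × 10^-3 = 3.769 × 10^-3 mol
mass of H2C2O4 = 3.769 × 10^-3 × 90.03 g/mol = 0.3393 g
% H2C2O4 = 0.3393 / 0.3934 × 100 = 86.25 %

86.25 %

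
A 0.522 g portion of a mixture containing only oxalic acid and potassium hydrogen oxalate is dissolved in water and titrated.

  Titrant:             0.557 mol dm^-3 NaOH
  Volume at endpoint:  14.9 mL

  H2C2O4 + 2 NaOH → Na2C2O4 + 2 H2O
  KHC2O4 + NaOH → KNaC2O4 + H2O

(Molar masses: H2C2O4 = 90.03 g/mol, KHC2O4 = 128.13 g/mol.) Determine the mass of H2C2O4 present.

0.293 g

n(NaOH) = 0.0149 × 0.557 = 8.30 × 10^-3 mol
Let x = n(H2C2O4), y = n(KHC2O4).
Titrant: 2x + 1y = 8.30 × 10^-3;  mass: 90.03x + 128.13y = 0.522
Solving, x = 3.26 × 10^-3 mol, y = 1.79 × 10^-3 mol
mass of H2C2O4 = 3.26 × 10^-3 × 90.03 = 0.293 g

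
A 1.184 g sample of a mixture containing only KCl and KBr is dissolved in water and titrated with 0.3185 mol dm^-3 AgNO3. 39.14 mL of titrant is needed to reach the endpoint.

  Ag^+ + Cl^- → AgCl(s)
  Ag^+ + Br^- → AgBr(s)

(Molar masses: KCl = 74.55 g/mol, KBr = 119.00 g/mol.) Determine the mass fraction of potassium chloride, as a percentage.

42.42 %

n(AgNO3) = 0.03914 × 0.3185 = 0.01247 mol
Let x = n(KCl), y = n(KBr).
Titrant: 1x + 1y = 0.01247;  mass: 74.55x + 119.00y = 1.184
Solving, x = 6.737 × 10^-3 mol, y = 5.729 × 10^-3 mol
mass of KCl = 6.737 × 10^-3 × 74.55 = 0.5023 g
% KCl = 0.5023 / 1.184 × 100 = 42.42 %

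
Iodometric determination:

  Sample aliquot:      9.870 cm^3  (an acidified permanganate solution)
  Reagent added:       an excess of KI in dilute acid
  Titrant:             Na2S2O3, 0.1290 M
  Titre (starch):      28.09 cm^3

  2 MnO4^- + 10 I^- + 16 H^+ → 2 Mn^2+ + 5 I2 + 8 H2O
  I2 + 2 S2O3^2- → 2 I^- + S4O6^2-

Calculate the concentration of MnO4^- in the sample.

n(S2O3^2-) = 0.02809 × 0.1290 = 3.624 × 10^-3 mol
n(I2) = n(S2O3^2-)/2 = 1.812 × 10^-3 mol
From the 2:5 ratio, n(MnO4^-) in the aliquot = 2/5 × 1.812 × 10^-3 = 7.247 × 10^-4 mol
[MnO4^-] = 7.247 × 10^-4 / 0.009870 = 0.07343 mol/L

0.07343 M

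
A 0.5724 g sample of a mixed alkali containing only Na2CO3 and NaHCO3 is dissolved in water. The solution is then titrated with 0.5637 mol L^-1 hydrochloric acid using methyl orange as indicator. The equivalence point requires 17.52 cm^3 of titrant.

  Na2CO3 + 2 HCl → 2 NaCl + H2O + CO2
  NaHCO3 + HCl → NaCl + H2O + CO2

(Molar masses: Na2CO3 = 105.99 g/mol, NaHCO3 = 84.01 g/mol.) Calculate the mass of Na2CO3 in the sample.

n(HCl) = 0.01752 × 0.5637 = 9.876 × 10^-3 mol
Let x = n(Na2CO3), y = n(NaHCO3).
Titrant: 2x + 1y = 9.876 × 10^-3;  mass: 105.99x + 84.01y = 0.5724
Solving, x = 4.148 × 10^-3 mol, y = 1.581 × 10^-3 mol
mass of Na2CO3 = 4.148 × 10^-3 × 105.99 = 0.4396 g

0.4396 g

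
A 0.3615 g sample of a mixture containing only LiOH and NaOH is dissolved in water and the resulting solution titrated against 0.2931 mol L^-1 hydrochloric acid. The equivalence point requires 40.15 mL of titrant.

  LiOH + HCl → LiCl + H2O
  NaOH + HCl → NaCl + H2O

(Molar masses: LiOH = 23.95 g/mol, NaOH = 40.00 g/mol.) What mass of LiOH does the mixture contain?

0.1630 g

n(HCl) = 0.04015 × 0.2931 = 0.01177 mol
Let x = n(LiOH), y = n(NaOH).
Titrant: 1x + 1y = 0.01177;  mass: 23.95x + 40.00y = 0.3615
Solving, x = 6.805 × 10^-3 mol, y = 4.963 × 10^-3 mol
mass of LiOH = 6.805 × 10^-3 × 23.95 = 0.1630 g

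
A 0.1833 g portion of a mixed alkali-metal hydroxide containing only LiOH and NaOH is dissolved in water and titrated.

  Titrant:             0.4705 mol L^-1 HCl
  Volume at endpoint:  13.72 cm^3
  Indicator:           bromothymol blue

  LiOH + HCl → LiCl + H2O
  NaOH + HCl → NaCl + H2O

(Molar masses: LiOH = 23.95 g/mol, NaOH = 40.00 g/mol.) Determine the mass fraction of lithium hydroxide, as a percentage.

60.98 %

n(HCl) = 0.01372 × 0.4705 = 6.455 × 10^-3 mol
Let x = n(LiOH), y = n(NaOH).
Titrant: 1x + 1y = 6.455 × 10^-3;  mass: 23.95x + 40.00y = 0.1833
Solving, x = 4.667 × 10^-3 mol, y = 1.788 × 10^-3 mol
mass of LiOH = 4.667 × 10^-3 × 23.95 = 0.1118 g
% LiOH = 0.1118 / 0.1833 × 100 = 60.98 %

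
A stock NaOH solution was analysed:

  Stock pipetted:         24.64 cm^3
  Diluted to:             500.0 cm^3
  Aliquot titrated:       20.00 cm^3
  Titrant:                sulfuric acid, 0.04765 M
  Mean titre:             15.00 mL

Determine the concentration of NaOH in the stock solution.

1.450 M

2 NaOH + H2SO4 → Na2SO4 + 2 H2O
n(H2SO4) = 0.01500 × 0.04765 = 7.147 × 10^-4 mol
From the 2:1 ratio, n(NaOH) in the aliquot = 2/1 × 7.147 × 10^-4 = 1.429 × 10^-3 mol
[NaOH]_dilute = 1.429 × 10^-3 / 0.02000 = 0.07147 mol/L
Dilution factor = 500.0 / 24.64 = 20.29
[NaOH]_stock = 0.07147 × 20.29 = 1.450 mol/L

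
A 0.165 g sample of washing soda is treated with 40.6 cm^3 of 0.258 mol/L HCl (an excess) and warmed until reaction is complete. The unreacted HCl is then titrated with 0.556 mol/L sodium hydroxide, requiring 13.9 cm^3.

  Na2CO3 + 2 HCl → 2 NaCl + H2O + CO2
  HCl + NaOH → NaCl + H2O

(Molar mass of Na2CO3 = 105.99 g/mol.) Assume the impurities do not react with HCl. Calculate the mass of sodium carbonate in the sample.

n(HCl) added = 0.0406 × 0.258 = 0.0105 mol
n(NaOH) used in back-titration = 0.0139 × 0.556 = 7.73 × 10^-3 mol
n(HCl) left over = 7.73 × 10^-3 mol (1:1 ratio)
n(HCl) consumed by analyte = 0.0105 − 7.73 × 10^-3 = 2.75 × 10^-3 mol
From the 1:2 ratio, n(Na2CO3) = 1/2 × 2.75 × 10^-3 = 1.37 × 10^-3 mol
mass of Na2CO3 = 1.37 × 10^-3 × 105.99 = 0.146 g

0.146 g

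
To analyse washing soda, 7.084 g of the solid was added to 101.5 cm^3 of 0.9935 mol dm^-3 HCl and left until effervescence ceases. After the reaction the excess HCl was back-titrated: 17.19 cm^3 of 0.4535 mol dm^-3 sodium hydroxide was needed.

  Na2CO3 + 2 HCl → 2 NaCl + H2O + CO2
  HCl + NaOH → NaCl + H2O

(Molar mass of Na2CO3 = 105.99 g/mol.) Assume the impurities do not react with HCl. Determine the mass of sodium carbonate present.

n(HCl) added = 0.1015 × 0.9935 = 0.1008 mol
n(NaOH) used in back-titration = 0.01719 × 0.4535 = 7.796 × 10^-3 mol
n(HCl) left over = 7.796 × 10^-3 mol (1:1 ratio)
n(HCl) consumed by analyte = 0.1008 − 7.796 × 10^-3 = 0.09304 mol
From the 1:2 ratio, n(Na2CO3) = 1/2 × 0.09304 = 0.04652 mol
mass of Na2CO3 = 0.04652 × 105.99 = 4.931 g

4.931 g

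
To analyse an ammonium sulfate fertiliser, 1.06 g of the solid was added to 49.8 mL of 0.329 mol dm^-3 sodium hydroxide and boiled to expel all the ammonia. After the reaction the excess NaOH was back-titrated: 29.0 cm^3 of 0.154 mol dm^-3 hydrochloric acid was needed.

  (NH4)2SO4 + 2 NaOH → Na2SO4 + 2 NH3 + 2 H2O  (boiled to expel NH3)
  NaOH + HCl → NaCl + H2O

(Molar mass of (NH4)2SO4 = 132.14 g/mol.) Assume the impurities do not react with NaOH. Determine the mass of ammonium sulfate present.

0.787 g

n(NaOH) added = 0.0498 × 0.329 = 0.0164 mol
n(HCl) used in back-titration = 0.0290 × 0.154 = 4.47 × 10^-3 mol
n(NaOH) left over = 4.47 × 10^-3 mol (1:1 ratio)
n(NaOH) consumed by analyte = 0.0164 − 4.47 × 10^-3 = 0.0119 mol
From the 1:2 ratio, n((NH4)2SO4) = 1/2 × 0.0119 = 5.96 × 10^-3 mol
mass of (NH4)2SO4 = 5.96 × 10^-3 × 132.14 = 0.787 g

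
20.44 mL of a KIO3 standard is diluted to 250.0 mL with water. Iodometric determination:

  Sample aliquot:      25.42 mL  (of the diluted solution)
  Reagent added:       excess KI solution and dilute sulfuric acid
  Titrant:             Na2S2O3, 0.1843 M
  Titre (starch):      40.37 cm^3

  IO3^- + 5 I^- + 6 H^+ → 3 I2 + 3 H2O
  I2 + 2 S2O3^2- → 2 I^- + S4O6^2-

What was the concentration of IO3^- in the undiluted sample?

0.5966 M

n(S2O3^2-) = 0.04037 × 0.1843 = 7.440 × 10^-3 mol
n(I2) = n(S2O3^2-)/2 = 3.720 × 10^-3 mol
From the 1:3 ratio, n(IO3^-) in the aliquot = 1/3 × 3.720 × 10^-3 = 1.240 × 10^-3 mol
[IO3^-]_dilute = 1.240 × 10^-3 / 0.02542 = 0.04878 mol/L
[IO3^-]_original = 0.04878 × 250.0/20.44 = 0.5966 mol/L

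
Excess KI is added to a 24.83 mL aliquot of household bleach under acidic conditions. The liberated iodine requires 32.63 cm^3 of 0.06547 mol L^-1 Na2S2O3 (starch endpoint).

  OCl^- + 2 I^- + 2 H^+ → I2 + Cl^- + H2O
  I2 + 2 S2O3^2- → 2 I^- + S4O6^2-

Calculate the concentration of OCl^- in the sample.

0.04302 mol/L

n(S2O3^2-) = 0.03263 × 0.06547 = 2.136 × 10^-3 mol
n(I2) = n(S2O3^2-)/2 = 1.068 × 10^-3 mol
n(OCl^-) in the aliquot = 1.068 × 10^-3 mol (1:1 ratio)
[OCl^-] = 1.068 × 10^-3 / 0.02483 = 0.04302 mol/L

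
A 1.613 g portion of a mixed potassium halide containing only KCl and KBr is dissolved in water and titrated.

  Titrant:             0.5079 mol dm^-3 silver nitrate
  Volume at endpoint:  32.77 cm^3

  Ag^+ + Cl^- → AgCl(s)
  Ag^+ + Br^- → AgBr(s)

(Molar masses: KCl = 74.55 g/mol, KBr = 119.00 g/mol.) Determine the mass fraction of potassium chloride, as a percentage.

38.22 %

n(AgNO3) = 0.03277 × 0.5079 = 0.01664 mol
Let x = n(KCl), y = n(KBr).
Titrant: 1x + 1y = 0.01664;  mass: 74.55x + 119.00y = 1.613
Solving, x = 8.270 × 10^-3 mol, y = 8.373 × 10^-3 mol
mass of KCl = 8.270 × 10^-3 × 74.55 = 0.6166 g
% KCl = 0.6166 / 1.613 × 100 = 38.22 %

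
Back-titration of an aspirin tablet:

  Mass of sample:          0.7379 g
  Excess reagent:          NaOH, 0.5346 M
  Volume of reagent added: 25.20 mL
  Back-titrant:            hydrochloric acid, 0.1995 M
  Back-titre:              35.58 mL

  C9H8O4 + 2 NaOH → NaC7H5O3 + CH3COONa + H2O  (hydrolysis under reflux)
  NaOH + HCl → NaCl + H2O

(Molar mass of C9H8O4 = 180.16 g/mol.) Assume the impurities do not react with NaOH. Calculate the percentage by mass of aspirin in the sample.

77.81 %

n(NaOH) added = 0.02520 × 0.5346 = 0.01347 mol
n(HCl) used in back-titration = 0.03558 × 0.1995 = 7.098 × 10^-3 mol
n(NaOH) left over = 7.098 × 10^-3 mol (1:1 ratio)
n(NaOH) consumed by analyte = 0.01347 − 7.098 × 10^-3 = 6.374 × 10^-3 mol
From the 1:2 ratio, n(C9H8O4) = 1/2 × 6.374 × 10^-3 = 3.187 × 10^-3 mol
mass of C9H8O4 = 3.187 × 10^-3 × 180.16 = 0.5741 g
% C9H8O4 = 0.5741 / 0.7379 × 100 = 77.81 %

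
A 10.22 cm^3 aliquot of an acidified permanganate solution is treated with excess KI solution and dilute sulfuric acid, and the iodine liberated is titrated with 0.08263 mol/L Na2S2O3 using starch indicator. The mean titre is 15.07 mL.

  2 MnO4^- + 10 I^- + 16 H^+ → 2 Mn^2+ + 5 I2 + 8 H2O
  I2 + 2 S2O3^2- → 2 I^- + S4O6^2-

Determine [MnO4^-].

0.02437 mol/L

n(S2O3^2-) = 0.01507 × 0.08263 = 1.245 × 10^-3 mol
n(I2) = n(S2O3^2-)/2 = 6.226 × 10^-4 mol
From the 2:5 ratio, n(MnO4^-) in the aliquot = 2/5 × 6.226 × 10^-4 = 2.490 × 10^-4 mol
[MnO4^-] = 2.490 × 10^-4 / 0.01022 = 0.02437 mol/L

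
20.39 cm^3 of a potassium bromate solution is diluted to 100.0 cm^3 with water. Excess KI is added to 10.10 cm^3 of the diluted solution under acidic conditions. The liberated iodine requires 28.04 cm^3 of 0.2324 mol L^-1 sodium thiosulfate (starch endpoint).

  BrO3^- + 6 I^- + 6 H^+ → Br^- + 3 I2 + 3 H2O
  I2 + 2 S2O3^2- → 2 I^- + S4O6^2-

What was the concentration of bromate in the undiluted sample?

0.5274 mol/L

n(S2O3^2-) = 0.02804 × 0.2324 = 6.516 × 10^-3 mol
n(I2) = n(S2O3^2-)/2 = 3.258 × 10^-3 mol
From the 1:3 ratio, n(BrO3^-) in the aliquot = 1/3 × 3.258 × 10^-3 = 1.086 × 10^-3 mol
[BrO3^-]_dilute = 1.086 × 10^-3 / 0.01010 = 0.1075 mol/L
[BrO3^-]_original = 0.1075 × 100.0/20.39 = 0.5274 mol/L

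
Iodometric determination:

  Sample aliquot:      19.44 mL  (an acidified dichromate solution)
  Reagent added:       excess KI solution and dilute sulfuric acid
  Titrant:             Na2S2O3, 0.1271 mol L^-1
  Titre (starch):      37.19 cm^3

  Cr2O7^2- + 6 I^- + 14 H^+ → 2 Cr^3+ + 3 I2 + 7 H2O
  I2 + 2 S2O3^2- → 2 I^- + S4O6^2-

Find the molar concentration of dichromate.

0.04053 mol/L

n(S2O3^2-) = 0.03719 × 0.1271 = 4.727 × 10^-3 mol
n(I2) = n(S2O3^2-)/2 = 2.363 × 10^-3 mol
From the 1:3 ratio, n(Cr2O7^2-) in the aliquot = 1/3 × 2.363 × 10^-3 = 7.878 × 10^-4 mol
[Cr2O7^2-] = 7.878 × 10^-4 / 0.01944 = 0.04053 mol/L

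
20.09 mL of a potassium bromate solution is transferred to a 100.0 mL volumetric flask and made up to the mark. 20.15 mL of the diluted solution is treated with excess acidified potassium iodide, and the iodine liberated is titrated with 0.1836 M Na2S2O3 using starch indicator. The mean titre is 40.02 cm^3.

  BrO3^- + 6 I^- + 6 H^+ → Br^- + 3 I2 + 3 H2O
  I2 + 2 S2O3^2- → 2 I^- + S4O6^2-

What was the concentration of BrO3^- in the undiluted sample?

0.3025 M

n(S2O3^2-) = 0.04002 × 0.1836 = 7.348 × 10^-3 mol
n(I2) = n(S2O3^2-)/2 = 3.674 × 10^-3 mol
From the 1:3 ratio, n(BrO3^-) in the aliquot = 1/3 × 3.674 × 10^-3 = 1.225 × 10^-3 mol
[BrO3^-]_dilute = 1.225 × 10^-3 / 0.02015 = 0.06077 mol/L
[BrO3^-]_original = 0.06077 × 100.0/20.09 = 0.3025 mol/L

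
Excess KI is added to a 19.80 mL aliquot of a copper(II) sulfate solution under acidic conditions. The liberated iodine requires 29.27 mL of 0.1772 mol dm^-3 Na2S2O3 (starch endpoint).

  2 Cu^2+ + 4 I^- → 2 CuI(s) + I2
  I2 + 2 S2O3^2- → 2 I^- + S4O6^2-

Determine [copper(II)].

0.2620 mol/L

n(S2O3^2-) = 0.02927 × 0.1772 = 5.187 × 10^-3 mol
n(I2) = n(S2O3^2-)/2 = 2.593 × 10^-3 mol
From the 2:1 ratio, n(Cu2+) in the aliquot = 2/1 × 2.593 × 10^-3 = 5.187 × 10^-3 mol
[Cu2+] = 5.187 × 10^-3 / 0.01980 = 0.2620 mol/L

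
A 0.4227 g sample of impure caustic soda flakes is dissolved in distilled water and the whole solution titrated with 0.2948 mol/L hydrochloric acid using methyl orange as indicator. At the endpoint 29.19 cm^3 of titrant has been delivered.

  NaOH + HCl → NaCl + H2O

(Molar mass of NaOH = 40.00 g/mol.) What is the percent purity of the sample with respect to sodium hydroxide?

81.43 %

n(HCl) = 0.02919 L × 0.2948 mol/L = 8.605 × 10^-3 mol
n(NaOH) = 8.605 × 10^-3 mol (1:1 ratio)
mass of NaOH = 8.605 × 10^-3 × 40.00 g/mol = 0.3442 g
% NaOH = 0.3442 / 0.4227 × 100 = 81.43 %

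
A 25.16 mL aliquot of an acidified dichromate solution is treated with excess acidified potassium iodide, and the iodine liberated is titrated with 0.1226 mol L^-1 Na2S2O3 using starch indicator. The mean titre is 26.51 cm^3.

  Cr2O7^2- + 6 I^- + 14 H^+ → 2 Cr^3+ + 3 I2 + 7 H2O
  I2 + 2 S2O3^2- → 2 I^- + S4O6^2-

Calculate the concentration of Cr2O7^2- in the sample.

n(S2O3^2-) = 0.02651 × 0.1226 = 3.250 × 10^-3 mol
n(I2) = n(S2O3^2-)/2 = 1.625 × 10^-3 mol
From the 1:3 ratio, n(Cr2O7^2-) in the aliquot = 1/3 × 1.625 × 10^-3 = 5.417 × 10^-4 mol
[Cr2O7^2-] = 5.417 × 10^-4 / 0.02516 = 0.02153 mol/L

0.02153 mol/L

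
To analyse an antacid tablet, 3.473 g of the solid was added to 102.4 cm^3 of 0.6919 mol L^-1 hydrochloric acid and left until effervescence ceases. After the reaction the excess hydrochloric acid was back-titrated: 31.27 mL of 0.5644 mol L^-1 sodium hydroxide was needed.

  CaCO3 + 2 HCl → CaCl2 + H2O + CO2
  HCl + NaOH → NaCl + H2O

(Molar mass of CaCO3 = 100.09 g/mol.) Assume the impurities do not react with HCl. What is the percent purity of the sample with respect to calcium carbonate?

n(HCl) added = 0.1024 × 0.6919 = 0.07085 mol
n(NaOH) used in back-titration = 0.03127 × 0.5644 = 0.01765 mol
n(HCl) left over = 0.01765 mol (1:1 ratio)
n(HCl) consumed by analyte = 0.07085 − 0.01765 = 0.05320 mol
From the 1:2 ratio, n(CaCO3) = 1/2 × 0.05320 = 0.02660 mol
mass of CaCO3 = 0.02660 × 100.09 = 2.662 g
% CaCO3 = 2.662 / 3.473 × 100 = 76.66 %

76.66 %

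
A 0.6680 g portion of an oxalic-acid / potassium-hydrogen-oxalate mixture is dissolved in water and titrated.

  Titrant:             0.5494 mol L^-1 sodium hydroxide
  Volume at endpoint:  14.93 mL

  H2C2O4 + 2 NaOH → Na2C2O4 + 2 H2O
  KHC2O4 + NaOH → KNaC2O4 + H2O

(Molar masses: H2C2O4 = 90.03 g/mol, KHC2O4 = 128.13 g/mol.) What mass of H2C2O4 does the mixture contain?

0.2074 g

n(NaOH) = 0.01493 × 0.5494 = 8.203 × 10^-3 mol
Let x = n(H2C2O4), y = n(KHC2O4).
Titrant: 2x + 1y = 8.203 × 10^-3;  mass: 90.03x + 128.13y = 0.6680
Solving, x = 2.304 × 10^-3 mol, y = 3.595 × 10^-3 mol
mass of H2C2O4 = 2.304 × 10^-3 × 90.03 = 0.2074 g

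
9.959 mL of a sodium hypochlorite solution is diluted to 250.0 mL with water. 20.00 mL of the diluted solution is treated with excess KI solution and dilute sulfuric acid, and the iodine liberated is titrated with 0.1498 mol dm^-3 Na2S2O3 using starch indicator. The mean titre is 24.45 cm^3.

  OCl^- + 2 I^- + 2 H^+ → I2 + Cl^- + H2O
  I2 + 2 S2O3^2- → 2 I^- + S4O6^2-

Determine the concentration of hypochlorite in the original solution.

n(S2O3^2-) = 0.02445 × 0.1498 = 3.663 × 10^-3 mol
n(I2) = n(S2O3^2-)/2 = 1.831 × 10^-3 mol
n(OCl^-) in the aliquot = 1.831 × 10^-3 mol (1:1 ratio)
[OCl^-]_dilute = 1.831 × 10^-3 / 0.02000 = 0.09157 mol/L
[OCl^-]_original = 0.09157 × 250.0/9.959 = 2.299 mol/L

2.299 mol/L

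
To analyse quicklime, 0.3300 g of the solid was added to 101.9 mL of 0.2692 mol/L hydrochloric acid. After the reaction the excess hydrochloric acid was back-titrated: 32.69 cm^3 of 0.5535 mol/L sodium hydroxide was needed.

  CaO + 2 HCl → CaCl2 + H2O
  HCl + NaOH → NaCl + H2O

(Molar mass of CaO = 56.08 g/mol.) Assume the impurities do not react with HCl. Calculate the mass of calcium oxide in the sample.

n(HCl) added = 0.1019 × 0.2692 = 0.02743 mol
n(NaOH) used in back-titration = 0.03269 × 0.5535 = 0.01809 mol
n(HCl) left over = 0.01809 mol (1:1 ratio)
n(HCl) consumed by analyte = 0.02743 − 0.01809 = 9.338 × 10^-3 mol
From the 1:2 ratio, n(CaO) = 1/2 × 9.338 × 10^-3 = 4.669 × 10^-3 mol
mass of CaO = 4.669 × 10^-3 × 56.08 = 0.2618 g

0.2618 g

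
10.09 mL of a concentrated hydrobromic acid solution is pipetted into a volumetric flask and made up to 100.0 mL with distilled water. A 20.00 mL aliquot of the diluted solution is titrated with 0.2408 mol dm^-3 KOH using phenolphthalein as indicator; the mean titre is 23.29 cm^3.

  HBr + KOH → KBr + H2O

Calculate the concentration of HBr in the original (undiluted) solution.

2.779 mol/L

n(KOH) = 0.02329 × 0.2408 = 5.608 × 10^-3 mol
n(HBr) in the aliquot = 5.608 × 10^-3 mol (1:1 ratio)
[HBr]_dilute = 5.608 × 10^-3 / 0.02000 = 0.2804 mol/L
Dilution factor = 100.0 / 10.09 = 9.911
[HBr]_stock = 0.2804 × 9.911 = 2.779 mol/L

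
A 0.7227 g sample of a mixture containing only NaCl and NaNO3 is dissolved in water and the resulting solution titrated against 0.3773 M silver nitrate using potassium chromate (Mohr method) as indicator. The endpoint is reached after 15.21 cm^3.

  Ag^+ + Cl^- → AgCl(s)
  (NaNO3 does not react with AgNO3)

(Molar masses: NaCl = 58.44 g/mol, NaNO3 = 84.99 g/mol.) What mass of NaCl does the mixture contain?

0.3354 g

n(AgNO3) = 0.01521 × 0.3773 = 5.739 × 10^-3 mol
Let x = n(NaCl), y = n(NaNO3).
Titrant: 1x = 5.739 × 10^-3;  mass: 58.44x + 84.99y = 0.7227
Solving, x = 5.739 × 10^-3 mol, y = 4.557 × 10^-3 mol
mass of NaCl = 5.739 × 10^-3 × 58.44 = 0.3354 g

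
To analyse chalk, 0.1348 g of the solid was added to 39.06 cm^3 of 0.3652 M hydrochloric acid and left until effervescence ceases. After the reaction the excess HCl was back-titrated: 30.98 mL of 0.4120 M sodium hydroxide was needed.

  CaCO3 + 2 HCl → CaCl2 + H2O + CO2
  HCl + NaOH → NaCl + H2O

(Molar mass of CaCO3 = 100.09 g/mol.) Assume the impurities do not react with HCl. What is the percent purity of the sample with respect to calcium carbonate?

55.72 %

n(HCl) added = 0.03906 × 0.3652 = 0.01426 mol
n(NaOH) used in back-titration = 0.03098 × 0.4120 = 0.01276 mol
n(HCl) left over = 0.01276 mol (1:1 ratio)
n(HCl) consumed by analyte = 0.01426 − 0.01276 = 1.501 × 10^-3 mol
From the 1:2 ratio, n(CaCO3) = 1/2 × 1.501 × 10^-3 = 7.505 × 10^-4 mol
mass of CaCO3 = 7.505 × 10^-4 × 100.09 = 0.07512 g
% CaCO3 = 0.07512 / 0.1348 × 100 = 55.72 %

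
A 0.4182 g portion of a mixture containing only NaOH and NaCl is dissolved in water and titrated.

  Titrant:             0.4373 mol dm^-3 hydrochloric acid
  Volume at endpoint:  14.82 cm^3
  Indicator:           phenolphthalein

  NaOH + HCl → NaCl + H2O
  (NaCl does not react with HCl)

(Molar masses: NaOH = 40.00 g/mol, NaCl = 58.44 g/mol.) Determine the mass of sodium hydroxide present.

n(HCl) = 0.01482 × 0.4373 = 6.481 × 10^-3 mol
Let x = n(NaOH), y = n(NaCl).
Titrant: 1x = 6.481 × 10^-3;  mass: 40.00x + 58.44y = 0.4182
Solving, x = 6.481 × 10^-3 mol, y = 2.720 × 10^-3 mol
mass of NaOH = 6.481 × 10^-3 × 40.00 = 0.2592 g

0.2592 g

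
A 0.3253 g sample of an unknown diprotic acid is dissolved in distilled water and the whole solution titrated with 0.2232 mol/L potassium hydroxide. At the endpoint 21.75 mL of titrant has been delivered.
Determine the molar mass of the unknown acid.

134.0 g/mol

n(KOH) = 0.02175 L × 0.2232 mol/L = 4.855 × 10^-3 mol
From the 1:2 ratio, n(H2A) = 1/2 × 4.855 × 10^-3 = 2.427 × 10^-3 mol
M = m / n = 0.3253 g / 2.427 × 10^-3 mol = 134.0 g/mol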